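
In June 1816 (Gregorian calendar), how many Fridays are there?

June 1816 has 30 days and begins on Saturday.
The first Friday is June 7.
Fridays fall on 7, 14, 21, 28 — that's 4.

4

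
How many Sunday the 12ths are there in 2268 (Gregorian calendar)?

Check the 12th of each month of 2268: Jan 12: Sun, Feb 12: Wed, Mar 12: Thu, Apr 12: Sun, May 12: Tue, Jun 12: Fri, Jul 12: Sun, Aug 12: Wed, Sep 12: Sat, Oct 12: Mon, Nov 12: Thu, Dec 12: Sat.
Sunday occurs in January, April, July — 3 months.

3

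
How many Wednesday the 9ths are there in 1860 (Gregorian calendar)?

1

Check the 9th of each month of 1860: Jan 9: Mon, Feb 9: Thu, Mar 9: Fri, Apr 9: Mon, May 9: Wed, Jun 9: Sat, Jul 9: Mon, Aug 9: Thu, Sep 9: Sun, Oct 9: Tue, Nov 9: Fri, Dec 9: Sun.
Wednesday occurs in May — 1 month.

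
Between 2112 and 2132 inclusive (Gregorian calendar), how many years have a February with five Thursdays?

1

February has 28 days (29 in leap years); it has five Thursdays when Thursday falls among the first (month-length − 28) days — i.e. when February 1 is Thursday in a leap year (never in a common year).
February 1 by year: 2112:Mon 2113:Wed 2114:Thu 2115:Fri 2116:Sat 2117:Mon 2118:Tue 2119:Wed 2120:Thu✓ 2121:Sat 2122:Sun 2123:Mon 2124:Tue 2125:Thu 2126:Fri 2127:Sat 2128:Sun 2129:Tue 2130:Wed 2131:Thu 2132:Fri
Years with five Thursdays: 2120 → 1.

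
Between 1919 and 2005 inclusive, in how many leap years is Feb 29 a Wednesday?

Leap years in 1919–2005: 22 of them.
Feb 29 weekday advances by 5 (mod 7) from one leap year to the next four years later (or differs when a century non-leap intervenes).
Leap-day weekdays: 1920:Sun 1924:Fri 1928:Wed✓ 1932:Mon 1936:Sat 1940:Thu 1944:Tue 1948:Sun 1952:Fri 1956:Wed✓ 1960:Mon 1964:Sat 1968:Thu 1972:Tue 1976:Sun 1980:Fri 1984:Wed✓ 1988:Mon 1992:Sat 1996:Thu 2000:Tue 2004:Sun
Wednesday: 1928, 1956, 1984 → 3.

3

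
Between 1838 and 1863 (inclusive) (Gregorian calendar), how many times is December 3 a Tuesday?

Track December 3's weekday year by year (advancing +1, or +2 across a Feb 29):
  1838: Mon  1839: Tue (+1) ✓  1840: Thu (+2)  1841: Fri (+1)  1842: Sat (+1)
  1843: Sun (+1)  1844: Tue (+2) ✓  1845: Wed (+1)  1846: Thu (+1)  1847: Fri (+1)
  1848: Sun (+2)  1849: Mon (+1)  1850: Tue (+1) ✓  1851: Wed (+1)  1852: Fri (+2)
  1853: Sat (+1)  1854: Sun (+1)  1855: Mon (+1)  1856: Wed (+2)  1857: Thu (+1)
  1858: Fri (+1)  1859: Sat (+1)  1860: Mon (+2)  1861: Tue (+1) ✓  1862: Wed (+1)
  1863: Thu (+1)
Tuesday years: 1839, 1844, 1850, 1861 — 4 in total.

4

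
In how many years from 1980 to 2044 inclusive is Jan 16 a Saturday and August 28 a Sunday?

Check each year's weekday for Jan 16 and August 28:
  1980: Wed/Thu  1981: Fri/Fri  1982: Sat/Sat  1983: Sun/Sun  1984: Mon/Tue  1985: Wed/Wed  1986: Thu/Thu  1987: Fri/Fri  1988: Sat/Sun ✓  1989: Mon/Mon  1990: Tue/Tue  1991: Wed/Wed  1992: Thu/Fri  1993: Sat/Sat  …(37 more)…  2031: Thu/Thu  2032: Fri/Sat  2033: Sun/Sun  2034: Mon/Mon  2035: Tue/Tue  2036: Wed/Thu  2037: Fri/Fri  2038: Sat/Sat  2039: Sun/Sun  2040: Mon/Tue  2041: Wed/Wed  2042: Thu/Thu  2043: Fri/Fri  2044: Sat/Sun ✓
Both conditions hold in: 1988, 2016, 2044 — 3.

3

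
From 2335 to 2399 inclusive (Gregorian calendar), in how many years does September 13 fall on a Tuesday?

Track September 13's weekday year by year (advancing +1, or +2 across a Feb 29):
  2335: Fri  2336: Sun (+2)  2337: Mon (+1)  2338: Tue (+1) ✓  2339: Wed (+1)
  2340: Fri (+2)  2341: Sat (+1)  2342: Sun (+1)  2343: Mon (+1)  2344: Wed (+2)
  2345: Thu (+1)  2346: Fri (+1)  2347: Sat (+1)  2348: Mon (+2)  … (37 more years) …
  2386: Sat (+1)  2387: Sun (+1)  2388: Tue (+2) ✓  2389: Wed (+1)  2390: Thu (+1)
  2391: Fri (+1)  2392: Sun (+2)  2393: Mon (+1)  2394: Tue (+1) ✓  2395: Wed (+1)
  2396: Fri (+2)  2397: Sat (+1)  2398: Sun (+1)  2399: Mon (+1)
Tuesday years: 2338, 2349, 2355, 2360, 2366, 2377, 2383, 2388, 2394 — 9 in total.

9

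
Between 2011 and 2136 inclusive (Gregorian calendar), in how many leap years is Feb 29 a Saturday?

Leap years in 2011–2136: 31 of them.
Feb 29 weekday advances by 5 (mod 7) from one leap year to the next four years later (or differs when a century non-leap intervenes).
Leap-day weekdays: 2012:Wed 2016:Mon 2020:Sat✓ 2024:Thu 2028:Tue 2032:Sun 2036:Fri 2040:Wed 2044:Mon 2048:Sat✓ 2052:Thu 2056:Tue 2060:Sun …(5 more)… 2084:Tue 2088:Sun 2092:Fri 2096:Wed 2104:Fri 2108:Wed 2112:Mon 2116:Sat✓ 2120:Thu 2124:Tue 2128:Sun 2132:Fri 2136:Wed
Saturday: 2020, 2048, 2076, 2116 → 4.

4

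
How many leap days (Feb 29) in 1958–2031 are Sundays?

2

Leap years in 1958–2031: 18 of them.
Feb 29 weekday advances by 5 (mod 7) from one leap year to the next four years later (or differs when a century non-leap intervenes).
Leap-day weekdays: 1960:Mon 1964:Sat 1968:Thu 1972:Tue 1976:Sun✓ 1980:Fri 1984:Wed 1988:Mon 1992:Sat 1996:Thu 2000:Tue 2004:Sun✓ 2008:Fri 2012:Wed 2016:Mon 2020:Sat 2024:Thu 2028:Tue
Sunday: 1976, 2004 → 2.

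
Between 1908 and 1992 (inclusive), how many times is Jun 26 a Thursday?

12

Track Jun 26's weekday year by year (advancing +1, or +2 across a Feb 29):
  1908: Fri  1909: Sat (+1)  1910: Sun (+1)  1911: Mon (+1)  1912: Wed (+2)
  1913: Thu (+1) ✓  1914: Fri (+1)  1915: Sat (+1)  1916: Mon (+2)  1917: Tue (+1)
  1918: Wed (+1)  1919: Thu (+1) ✓  1920: Sat (+2)  1921: Sun (+1)  … (57 more years) …
  1979: Tue (+1)  1980: Thu (+2) ✓  1981: Fri (+1)  1982: Sat (+1)  1983: Sun (+1)
  1984: Tue (+2)  1985: Wed (+1)  1986: Thu (+1) ✓  1987: Fri (+1)  1988: Sun (+2)
  1989: Mon (+1)  1990: Tue (+1)  1991: Wed (+1)  1992: Fri (+2)
Thursday years: 1913, 1919, 1924, 1930, 1941, 1947, 1952, 1958, 1969, 1975, 1980, 1986 — 12 in total.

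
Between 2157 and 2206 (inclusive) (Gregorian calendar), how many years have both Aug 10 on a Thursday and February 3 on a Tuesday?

0

Check each year's weekday for Aug 10 and February 3:
  2157: Wed/Thu  2158: Thu/Fri  2159: Fri/Sat  2160: Sun/Sun  2161: Mon/Tue  2162: Tue/Wed  2163: Wed/Thu  2164: Fri/Fri  2165: Sat/Sun  2166: Sun/Mon  2167: Mon/Tue  2168: Wed/Wed  2169: Thu/Fri  2170: Fri/Sat  …(22 more)…  2193: Sat/Sun  2194: Sun/Mon  2195: Mon/Tue  2196: Wed/Wed  2197: Thu/Fri  2198: Fri/Sat  2199: Sat/Sun  2200: Sun/Mon  2201: Mon/Tue  2202: Tue/Wed  2203: Wed/Thu  2204: Fri/Fri  2205: Sat/Sun  2206: Sun/Mon
Both conditions hold in: no year — 0.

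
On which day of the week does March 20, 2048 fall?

Friday

January 1, 2048 is a Wednesday.
March 20 is day 80 of the year, i.e. 79 days after Jan 1.
79 mod 7 = 2, so advance 2 weekdays from Wednesday: Friday.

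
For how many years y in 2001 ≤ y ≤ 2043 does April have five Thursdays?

April has 30 days; it has five Thursdays when Thursday falls among the first (month-length − 28) days — i.e. when April 1 is one of Thursday/Wednesday.
April 1 by year: 2001:Sun 2002:Mon 2003:Tue 2004:Thu✓ 2005:Fri 2006:Sat 2007:Sun 2008:Tue 2009:Wed✓ 2010:Thu✓ 2011:Fri 2012:Sun 2013:Mon 2014:Tue 2015:Wed✓ …(13 more)… 2029:Sun 2030:Mon 2031:Tue 2032:Thu✓ 2033:Fri 2034:Sat 2035:Sun 2036:Tue 2037:Wed✓ 2038:Thu✓ 2039:Fri 2040:Sun 2041:Mon 2042:Tue 2043:Wed✓
Years with five Thursdays: 2004, 2009, 2010, 2015, 2020, 2021, 2026, 2027, 2032, 2037, 2038, 2043 → 12.

12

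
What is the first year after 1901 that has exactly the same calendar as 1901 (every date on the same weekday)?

1907

Two years share a calendar iff Jan 1 falls on the same weekday and both are leap or both are common. 1901: Jan 1 is Tuesday, common year.
1902: Jan 1 Wednesday, common
1903: Jan 1 Thursday, common
1904: Jan 1 Friday, leap
1905: Jan 1 Sunday, common
1906: Jan 1 Monday, common
1907: Jan 1 Tuesday, common
1907 matches on both conditions.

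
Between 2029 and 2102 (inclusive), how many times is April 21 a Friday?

10

Track April 21's weekday year by year (advancing +1, or +2 across a Feb 29):
  2029: Sat  2030: Sun (+1)  2031: Mon (+1)  2032: Wed (+2)  2033: Thu (+1)
  2034: Fri (+1) ✓  2035: Sat (+1)  2036: Mon (+2)  2037: Tue (+1)  2038: Wed (+1)
  2039: Thu (+1)  2040: Sat (+2)  2041: Sun (+1)  2042: Mon (+1)  … (46 more years) …
  2089: Thu (+1)  2090: Fri (+1) ✓  2091: Sat (+1)  2092: Mon (+2)  2093: Tue (+1)
  2094: Wed (+1)  2095: Thu (+1)  2096: Sat (+2)  2097: Sun (+1)  2098: Mon (+1)
  2099: Tue (+1)  2100: Wed (+1)  2101: Thu (+1)  2102: Fri (+1) ✓
Friday years: 2034, 2045, 2051, 2056, 2062, 2073, 2079, 2084, 2090, 2102 — 10 in total.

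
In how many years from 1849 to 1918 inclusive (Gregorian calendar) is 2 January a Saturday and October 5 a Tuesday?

7

Check each year's weekday for 2 January and October 5:
  1849: Tue/Fri  1850: Wed/Sat  1851: Thu/Sun  1852: Fri/Tue  1853: Sun/Wed  1854: Mon/Thu  1855: Tue/Fri  1856: Wed/Sun  1857: Fri/Mon  1858: Sat/Tue ✓  1859: Sun/Wed  1860: Mon/Fri  1861: Wed/Sat  1862: Thu/Sun  …(42 more)…  1905: Mon/Thu  1906: Tue/Fri  1907: Wed/Sat  1908: Thu/Mon  1909: Sat/Tue ✓  1910: Sun/Wed  1911: Mon/Thu  1912: Tue/Sat  1913: Thu/Sun  1914: Fri/Mon  1915: Sat/Tue ✓  1916: Sun/Thu  1917: Tue/Fri  1918: Wed/Sat
Both conditions hold in: 1858, 1869, 1875, 1886, 1897, 1909, 1915 — 7.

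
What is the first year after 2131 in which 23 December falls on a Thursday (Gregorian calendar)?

From one year to the next, a fixed date's weekday advances by 1, or by 2 when a Feb 29 lies between the two dates.
2131: December 23 is Sunday.
2132: Tuesday (+2)
2133: Wednesday (+1)
2134: Thursday (+1)
23 December falls on a Thursday in 2134.

2134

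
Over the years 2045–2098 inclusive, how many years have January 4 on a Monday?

Track January 4's weekday year by year (advancing +1, or +2 across a Feb 29):
  2045: Wed  2046: Thu (+1)  2047: Fri (+1)  2048: Sat (+1)  2049: Mon (+2) ✓
  2050: Tue (+1)  2051: Wed (+1)  2052: Thu (+1)  2053: Sat (+2)  2054: Sun (+1)
  2055: Mon (+1) ✓  2056: Tue (+1)  2057: Thu (+2)  2058: Fri (+1)  … (26 more years) …
  2085: Thu (+2)  2086: Fri (+1)  2087: Sat (+1)  2088: Sun (+1)  2089: Tue (+2)
  2090: Wed (+1)  2091: Thu (+1)  2092: Fri (+1)  2093: Sun (+2)  2094: Mon (+1) ✓
  2095: Tue (+1)  2096: Wed (+1)  2097: Fri (+2)  2098: Sat (+1)
Monday years: 2049, 2055, 2066, 2072, 2077, 2083, 2094 — 7 in total.

7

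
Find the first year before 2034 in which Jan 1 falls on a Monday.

2029

Jan 1 advances by 2 weekdays after a leap year and by 1 after a common year.
2034: Jan 1 is Sunday.
2033: Saturday
2032: Thursday (leap)
2031: Wednesday
2030: Tuesday
2029: Monday
2029 begins on a Monday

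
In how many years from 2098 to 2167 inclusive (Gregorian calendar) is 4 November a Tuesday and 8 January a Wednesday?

Check each year's weekday for 4 November and 8 January:
  2098: Tue/Wed ✓  2099: Wed/Thu  2100: Thu/Fri  2101: Fri/Sat  2102: Sat/Sun  2103: Sun/Mon  2104: Tue/Tue  2105: Wed/Thu  2106: Thu/Fri  2107: Fri/Sat  2108: Sun/Sun  2109: Mon/Tue  2110: Tue/Wed ✓  2111: Wed/Thu  …(42 more)…  2154: Mon/Tue  2155: Tue/Wed ✓  2156: Thu/Thu  2157: Fri/Sat  2158: Sat/Sun  2159: Sun/Mon  2160: Tue/Tue  2161: Wed/Thu  2162: Thu/Fri  2163: Fri/Sat  2164: Sun/Sun  2165: Mon/Tue  2166: Tue/Wed ✓  2167: Wed/Thu
Both conditions hold in: 2098, 2110, 2121, 2127, 2138, 2149, 2155, 2166 — 8.

8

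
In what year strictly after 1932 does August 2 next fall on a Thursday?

1934

From one year to the next, a fixed date's weekday advances by 1, or by 2 when a Feb 29 lies between the two dates.
1932: August 2 is Tuesday.
1933: Wednesday (+1)
1934: Thursday (+1)
August 2 falls on a Thursday in 1934.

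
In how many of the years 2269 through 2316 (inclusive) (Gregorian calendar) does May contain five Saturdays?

20

May has 31 days; it has five Saturdays when Saturday falls among the first (month-length − 28) days — i.e. when May 1 is one of Saturday/Friday/Thursday.
May 1 by year: 2269:Sat✓ 2270:Sun 2271:Mon 2272:Wed 2273:Thu✓ 2274:Fri✓ 2275:Sat✓ 2276:Mon 2277:Tue 2278:Wed 2279:Thu✓ 2280:Sat✓ 2281:Sun 2282:Mon 2283:Tue …(18 more)… 2302:Thu✓ 2303:Fri✓ 2304:Sun 2305:Mon 2306:Tue 2307:Wed 2308:Fri✓ 2309:Sat✓ 2310:Sun 2311:Mon 2312:Wed 2313:Thu✓ 2314:Fri✓ 2315:Sat✓ 2316:Mon
Years with five Saturdays: 2269, 2273, 2274, 2275, 2279, 2280, 2284, 2285, 2286, 2290, 2291, 2296, 2297, 2302, 2303, 2308, 2309, 2313, 2314, 2315 → 20.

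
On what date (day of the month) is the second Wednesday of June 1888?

13

June 1, 1888 is a Friday, so the first Wednesday is the 6th.
The second Wednesday is 6 + 7 = 13.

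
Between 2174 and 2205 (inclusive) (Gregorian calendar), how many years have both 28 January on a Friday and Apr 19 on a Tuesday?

Check each year's weekday for 28 January and Apr 19:
  2174: Fri/Tue ✓  2175: Sat/Wed  2176: Sun/Fri  2177: Tue/Sat  2178: Wed/Sun  2179: Thu/Mon  2180: Fri/Wed  2181: Sun/Thu  2182: Mon/Fri  2183: Tue/Sat  2184: Wed/Mon  2185: Fri/Tue ✓  2186: Sat/Wed  2187: Sun/Thu  …(4 more)…  2192: Sat/Thu  2193: Mon/Fri  2194: Tue/Sat  2195: Wed/Sun  2196: Thu/Tue  2197: Sat/Wed  2198: Sun/Thu  2199: Mon/Fri  2200: Tue/Sat  2201: Wed/Sun  2202: Thu/Mon  2203: Fri/Tue ✓  2204: Sat/Thu  2205: Mon/Fri
Both conditions hold in: 2174, 2185, 2191, 2203 — 4.

4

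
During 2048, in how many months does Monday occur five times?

A month of length L has five Mondays iff its first Monday is on day ≤ L−28 (so day 1–3 in a 31-day month, 1–2 in a 30-day month, day 1 in a leap February).
Checking each month of 2048: Jan starts Wed (31d); Feb starts Sat (29d); Mar starts Sun (31d) ✓; Apr starts Wed (30d); May starts Fri (31d); Jun starts Mon (30d) ✓; Jul starts Wed (31d); Aug starts Sat (31d) ✓; Sep starts Tue (30d); Oct starts Thu (31d); Nov starts Sun (30d) ✓; Dec starts Tue (31d).
Five-Monday months: March, June, August, November → 4.

4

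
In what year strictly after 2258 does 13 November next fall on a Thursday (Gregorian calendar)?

From one year to the next, a fixed date's weekday advances by 1, or by 2 when a Feb 29 lies between the two dates.
2258: November 13 is Saturday.
2259: Sunday (+1)
2260: Tuesday (+2)
2261: Wednesday (+1)
2262: Thursday (+1)
13 November falls on a Thursday in 2262.

2262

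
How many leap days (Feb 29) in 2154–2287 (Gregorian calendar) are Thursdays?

Leap years in 2154–2287: 32 of them.
Feb 29 weekday advances by 5 (mod 7) from one leap year to the next four years later (or differs when a century non-leap intervenes).
Leap-day weekdays: 2156:Sun 2160:Fri 2164:Wed 2168:Mon 2172:Sat 2176:Thu✓ 2180:Tue 2184:Sun 2188:Fri 2192:Wed 2196:Mon 2204:Wed 2208:Mon …(6 more)… 2236:Mon 2240:Sat 2244:Thu✓ 2248:Tue 2252:Sun 2256:Fri 2260:Wed 2264:Mon 2268:Sat 2272:Thu✓ 2276:Tue 2280:Sun 2284:Fri
Thursday: 2176, 2216, 2244, 2272 → 4.

4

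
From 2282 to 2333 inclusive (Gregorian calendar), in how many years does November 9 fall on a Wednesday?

Track November 9's weekday year by year (advancing +1, or +2 across a Feb 29):
  2282: Thu  2283: Fri (+1)  2284: Sun (+2)  2285: Mon (+1)  2286: Tue (+1)
  2287: Wed (+1) ✓  2288: Fri (+2)  2289: Sat (+1)  2290: Sun (+1)  2291: Mon (+1)
  2292: Wed (+2) ✓  2293: Thu (+1)  2294: Fri (+1)  2295: Sat (+1)  … (24 more years) …
  2320: Tue (+2)  2321: Wed (+1) ✓  2322: Thu (+1)  2323: Fri (+1)  2324: Sun (+2)
  2325: Mon (+1)  2326: Tue (+1)  2327: Wed (+1) ✓  2328: Fri (+2)  2329: Sat (+1)
  2330: Sun (+1)  2331: Mon (+1)  2332: Wed (+2) ✓  2333: Thu (+1)
Wednesday years: 2287, 2292, 2298, 2304, 2310, 2321, 2327, 2332 — 8 in total.

8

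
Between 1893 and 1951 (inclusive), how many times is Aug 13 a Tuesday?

9

Track Aug 13's weekday year by year (advancing +1, or +2 across a Feb 29):
  1893: Sun  1894: Mon (+1)  1895: Tue (+1) ✓  1896: Thu (+2)  1897: Fri (+1)
  1898: Sat (+1)  1899: Sun (+1)  1900: Mon (+1)  1901: Tue (+1) ✓  1902: Wed (+1)
  1903: Thu (+1)  1904: Sat (+2)  1905: Sun (+1)  1906: Mon (+1)  … (31 more years) …
  1938: Sat (+1)  1939: Sun (+1)  1940: Tue (+2) ✓  1941: Wed (+1)  1942: Thu (+1)
  1943: Fri (+1)  1944: Sun (+2)  1945: Mon (+1)  1946: Tue (+1) ✓  1947: Wed (+1)
  1948: Fri (+2)  1949: Sat (+1)  1950: Sun (+1)  1951: Mon (+1)
Tuesday years: 1895, 1901, 1907, 1912, 1918, 1929, 1935, 1940, 1946 — 9 in total.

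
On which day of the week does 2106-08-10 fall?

January 1, 2106 is a Friday.
August 10 is day 222 of the year, i.e. 221 days after Jan 1.
221 mod 7 = 4, so advance 4 weekdays from Friday: Tuesday.

Tuesday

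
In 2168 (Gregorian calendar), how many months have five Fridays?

5

A month of length L has five Fridays iff its first Friday is on day ≤ L−28 (so day 1–3 in a 31-day month, 1–2 in a 30-day month, day 1 in a leap February).
Checking each month of 2168: Jan starts Fri (31d) ✓; Feb starts Mon (29d); Mar starts Tue (31d); Apr starts Fri (30d) ✓; May starts Sun (31d); Jun starts Wed (30d); Jul starts Fri (31d) ✓; Aug starts Mon (31d); Sep starts Thu (30d) ✓; Oct starts Sat (31d); Nov starts Tue (30d); Dec starts Thu (31d) ✓.
Five-Friday months: January, April, July, September, December → 5.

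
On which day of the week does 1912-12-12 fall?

January 1, 1912 is a Monday.
December 12 is day 347 of the year, i.e. 346 days after Jan 1.
346 mod 7 = 3, so advance 3 weekdays from Monday: Thursday.

Thursday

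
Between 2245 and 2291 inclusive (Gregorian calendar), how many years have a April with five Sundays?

13

April has 30 days; it has five Sundays when Sunday falls among the first (month-length − 28) days — i.e. when April 1 is one of Sunday/Saturday.
April 1 by year: 2245:Tue 2246:Wed 2247:Thu 2248:Sat✓ 2249:Sun✓ 2250:Mon 2251:Tue 2252:Thu 2253:Fri 2254:Sat✓ 2255:Sun✓ 2256:Tue 2257:Wed 2258:Thu 2259:Fri …(17 more)… 2277:Sun✓ 2278:Mon 2279:Tue 2280:Thu 2281:Fri 2282:Sat✓ 2283:Sun✓ 2284:Tue 2285:Wed 2286:Thu 2287:Fri 2288:Sun✓ 2289:Mon 2290:Tue 2291:Wed
Years with five Sundays: 2248, 2249, 2254, 2255, 2260, 2265, 2266, 2271, 2276, 2277, 2282, 2283, 2288 → 13.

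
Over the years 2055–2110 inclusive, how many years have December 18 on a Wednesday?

Track December 18's weekday year by year (advancing +1, or +2 across a Feb 29):
  2055: Sat  2056: Mon (+2)  2057: Tue (+1)  2058: Wed (+1) ✓  2059: Thu (+1)
  2060: Sat (+2)  2061: Sun (+1)  2062: Mon (+1)  2063: Tue (+1)  2064: Thu (+2)
  2065: Fri (+1)  2066: Sat (+1)  2067: Sun (+1)  2068: Tue (+2)  … (28 more years) …
  2097: Wed (+1) ✓  2098: Thu (+1)  2099: Fri (+1)  2100: Sat (+1)  2101: Sun (+1)
  2102: Mon (+1)  2103: Tue (+1)  2104: Thu (+2)  2105: Fri (+1)  2106: Sat (+1)
  2107: Sun (+1)  2108: Tue (+2)  2109: Wed (+1) ✓  2110: Thu (+1)
Wednesday years: 2058, 2069, 2075, 2080, 2086, 2097, 2109 — 7 in total.

7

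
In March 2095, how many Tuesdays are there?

March 2095 has 31 days and begins on Tuesday.
The first Tuesday is March 1.
Tuesdays fall on 1, 8, 15, 22, 29 — that's 5.

5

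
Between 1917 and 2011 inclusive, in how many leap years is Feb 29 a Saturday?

Leap years in 1917–2011: 23 of them.
Feb 29 weekday advances by 5 (mod 7) from one leap year to the next four years later (or differs when a century non-leap intervenes).
Leap-day weekdays: 1920:Sun 1924:Fri 1928:Wed 1932:Mon 1936:Sat✓ 1940:Thu 1944:Tue 1948:Sun 1952:Fri 1956:Wed 1960:Mon 1964:Sat✓ 1968:Thu 1972:Tue 1976:Sun 1980:Fri 1984:Wed 1988:Mon 1992:Sat✓ 1996:Thu 2000:Tue 2004:Sun 2008:Fri
Saturday: 1936, 1964, 1992 → 3.

3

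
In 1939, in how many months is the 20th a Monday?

Check the 20th of each month of 1939: Jan 20: Fri, Feb 20: Mon, Mar 20: Mon, Apr 20: Thu, May 20: Sat, Jun 20: Tue, Jul 20: Thu, Aug 20: Sun, Sep 20: Wed, Oct 20: Fri, Nov 20: Mon, Dec 20: Wed.
Monday occurs in February, March, November — 3 months.

3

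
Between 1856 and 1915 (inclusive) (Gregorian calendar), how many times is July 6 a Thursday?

Track July 6's weekday year by year (advancing +1, or +2 across a Feb 29):
  1856: Sun  1857: Mon (+1)  1858: Tue (+1)  1859: Wed (+1)  1860: Fri (+2)
  1861: Sat (+1)  1862: Sun (+1)  1863: Mon (+1)  1864: Wed (+2)  1865: Thu (+1) ✓
  1866: Fri (+1)  1867: Sat (+1)  1868: Mon (+2)  1869: Tue (+1)  … (32 more years) …
  1902: Sun (+1)  1903: Mon (+1)  1904: Wed (+2)  1905: Thu (+1) ✓  1906: Fri (+1)
  1907: Sat (+1)  1908: Mon (+2)  1909: Tue (+1)  1910: Wed (+1)  1911: Thu (+1) ✓
  1912: Sat (+2)  1913: Sun (+1)  1914: Mon (+1)  1915: Tue (+1)
Thursday years: 1865, 1871, 1876, 1882, 1893, 1899, 1905, 1911 — 8 in total.

8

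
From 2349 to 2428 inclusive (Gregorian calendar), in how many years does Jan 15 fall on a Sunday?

Track Jan 15's weekday year by year (advancing +1, or +2 across a Feb 29):
  2349: Sat  2350: Sun (+1) ✓  2351: Mon (+1)  2352: Tue (+1)  2353: Thu (+2)
  2354: Fri (+1)  2355: Sat (+1)  2356: Sun (+1) ✓  2357: Tue (+2)  2358: Wed (+1)
  2359: Thu (+1)  2360: Fri (+1)  2361: Sun (+2) ✓  2362: Mon (+1)  … (52 more years) …
  2415: Thu (+1)  2416: Fri (+1)  2417: Sun (+2) ✓  2418: Mon (+1)  2419: Tue (+1)
  2420: Wed (+1)  2421: Fri (+2)  2422: Sat (+1)  2423: Sun (+1) ✓  2424: Mon (+1)
  2425: Wed (+2)  2426: Thu (+1)  2427: Fri (+1)  2428: Sat (+1)
Sunday years: 2350, 2356, 2361, 2367, 2378, 2384, 2389, 2395, 2406, 2412, 2417, 2423 — 12 in total.

12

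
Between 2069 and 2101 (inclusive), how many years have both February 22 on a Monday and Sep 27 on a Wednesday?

Check each year's weekday for February 22 and Sep 27:
  2069: Fri/Fri  2070: Sat/Sat  2071: Sun/Sun  2072: Mon/Tue  2073: Wed/Wed  2074: Thu/Thu  2075: Fri/Fri  2076: Sat/Sun  2077: Mon/Mon  2078: Tue/Tue  2079: Wed/Wed  2080: Thu/Fri  2081: Sat/Sat  2082: Sun/Sun  …(5 more)…  2088: Sun/Mon  2089: Tue/Tue  2090: Wed/Wed  2091: Thu/Thu  2092: Fri/Sat  2093: Sun/Sun  2094: Mon/Mon  2095: Tue/Tue  2096: Wed/Thu  2097: Fri/Fri  2098: Sat/Sat  2099: Sun/Sun  2100: Mon/Mon  2101: Tue/Tue
Both conditions hold in: no year — 0.

0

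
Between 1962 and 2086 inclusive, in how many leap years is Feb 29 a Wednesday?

4

Leap years in 1962–2086: 31 of them.
Feb 29 weekday advances by 5 (mod 7) from one leap year to the next four years later (or differs when a century non-leap intervenes).
Leap-day weekdays: 1964:Sat 1968:Thu 1972:Tue 1976:Sun 1980:Fri 1984:Wed✓ 1988:Mon 1992:Sat 1996:Thu 2000:Tue 2004:Sun 2008:Fri 2012:Wed✓ …(5 more)… 2036:Fri 2040:Wed✓ 2044:Mon 2048:Sat 2052:Thu 2056:Tue 2060:Sun 2064:Fri 2068:Wed✓ 2072:Mon 2076:Sat 2080:Thu 2084:Tue
Wednesday: 1984, 2012, 2040, 2068 → 4.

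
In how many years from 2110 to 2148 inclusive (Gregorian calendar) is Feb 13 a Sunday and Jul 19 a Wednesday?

Check each year's weekday for Feb 13 and Jul 19:
  2110: Thu/Sat  2111: Fri/Sun  2112: Sat/Tue  2113: Mon/Wed  2114: Tue/Thu  2115: Wed/Fri  2116: Thu/Sun  2117: Sat/Mon  2118: Sun/Tue  2119: Mon/Wed  2120: Tue/Fri  2121: Thu/Sat  2122: Fri/Sun  2123: Sat/Mon  …(11 more)…  2135: Sun/Tue  2136: Mon/Thu  2137: Wed/Fri  2138: Thu/Sat  2139: Fri/Sun  2140: Sat/Tue  2141: Mon/Wed  2142: Tue/Thu  2143: Wed/Fri  2144: Thu/Sun  2145: Sat/Mon  2146: Sun/Tue  2147: Mon/Wed  2148: Tue/Fri
Both conditions hold in: 2124 — 1.

1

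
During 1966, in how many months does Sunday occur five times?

4

A month of length L has five Sundays iff its first Sunday is on day ≤ L−28 (so day 1–3 in a 31-day month, 1–2 in a 30-day month, day 1 in a leap February).
Checking each month of 1966: Jan starts Sat (31d) ✓; Feb starts Tue (28d); Mar starts Tue (31d); Apr starts Fri (30d); May starts Sun (31d) ✓; Jun starts Wed (30d); Jul starts Fri (31d) ✓; Aug starts Mon (31d); Sep starts Thu (30d); Oct starts Sat (31d) ✓; Nov starts Tue (30d); Dec starts Thu (31d).
Five-Sunday months: January, May, July, October → 4.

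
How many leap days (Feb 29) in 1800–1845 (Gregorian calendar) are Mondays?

2

Leap years in 1800–1845: 11 of them.
Feb 29 weekday advances by 5 (mod 7) from one leap year to the next four years later (or differs when a century non-leap intervenes).
Leap-day weekdays: 1804:Wed 1808:Mon✓ 1812:Sat 1816:Thu 1820:Tue 1824:Sun 1828:Fri 1832:Wed 1836:Mon✓ 1840:Sat 1844:Thu
Monday: 1808, 1836 → 2.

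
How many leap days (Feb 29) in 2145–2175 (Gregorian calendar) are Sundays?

1

Leap years in 2145–2175: 7 of them.
Feb 29 weekday advances by 5 (mod 7) from one leap year to the next four years later (or differs when a century non-leap intervenes).
Leap-day weekdays: 2148:Thu 2152:Tue 2156:Sun✓ 2160:Fri 2164:Wed 2168:Mon 2172:Sat
Sunday: 2156 → 1.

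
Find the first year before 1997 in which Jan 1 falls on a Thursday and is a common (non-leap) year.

Jan 1 advances by 2 weekdays after a leap year and by 1 after a common year.
1997: Jan 1 is Wednesday.
1996: Monday (leap)
1995: Sunday
1994: Saturday
1993: Friday
1992: Wednesday (leap)
1991: Tuesday
1990: Monday
1989: Sunday
1988: Friday (leap)
1987: Thursday
1987 begins on a Thursday and is a common year.

1987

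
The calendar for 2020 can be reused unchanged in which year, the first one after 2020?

2048

Two years share a calendar iff Jan 1 falls on the same weekday and both are leap or both are common. 2020: Jan 1 is Wednesday, leap year.
2021: Jan 1 Friday, common
2022: Jan 1 Saturday, common
2023: Jan 1 Sunday, common
2024: Jan 1 Monday, leap
2025: Jan 1 Wednesday, common
2026: Jan 1 Thursday, common
2027: Jan 1 Friday, common
2028: Jan 1 Saturday, leap
2029: Jan 1 Monday, common
2030: Jan 1 Tuesday, common
2031: Jan 1 Wednesday, common
2032: Jan 1 Thursday, leap
2033: Jan 1 Saturday, common
2034: Jan 1 Sunday, common
2035: Jan 1 Monday, common
2036: Jan 1 Tuesday, leap
2037: Jan 1 Thursday, common
2038: Jan 1 Friday, common
2039: Jan 1 Saturday, common
2040: Jan 1 Sunday, leap
2041: Jan 1 Tuesday, common
2042: Jan 1 Wednesday, common
2043: Jan 1 Thursday, common
2044: Jan 1 Friday, leap
2045: Jan 1 Sunday, common
2046: Jan 1 Monday, common
2047: Jan 1 Tuesday, common
2048: Jan 1 Wednesday, leap
2048 matches on both conditions.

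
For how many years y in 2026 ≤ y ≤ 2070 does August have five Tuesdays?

19

August has 31 days; it has five Tuesdays when Tuesday falls among the first (month-length − 28) days — i.e. when August 1 is one of Tuesday/Monday/Sunday.
August 1 by year: 2026:Sat 2027:Sun✓ 2028:Tue✓ 2029:Wed 2030:Thu 2031:Fri 2032:Sun✓ 2033:Mon✓ 2034:Tue✓ 2035:Wed 2036:Fri 2037:Sat 2038:Sun✓ 2039:Mon✓ 2040:Wed …(15 more)… 2056:Tue✓ 2057:Wed 2058:Thu 2059:Fri 2060:Sun✓ 2061:Mon✓ 2062:Tue✓ 2063:Wed 2064:Fri 2065:Sat 2066:Sun✓ 2067:Mon✓ 2068:Wed 2069:Thu 2070:Fri
Years with five Tuesdays: 2027, 2028, 2032, 2033, 2034, 2038, 2039, 2044, 2045, 2049, 2050, 2051, 2055, 2056, 2060, 2061, 2062, 2066, 2067 → 19.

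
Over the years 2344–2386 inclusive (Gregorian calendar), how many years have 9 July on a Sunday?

Track 9 July's weekday year by year (advancing +1, or +2 across a Feb 29):
  2344: Sun ✓  2345: Mon (+1)  2346: Tue (+1)  2347: Wed (+1)  2348: Fri (+2)
  2349: Sat (+1)  2350: Sun (+1) ✓  2351: Mon (+1)  2352: Wed (+2)  2353: Thu (+1)
  2354: Fri (+1)  2355: Sat (+1)  2356: Mon (+2)  2357: Tue (+1)  … (15 more years) …
  2373: Mon (+1)  2374: Tue (+1)  2375: Wed (+1)  2376: Fri (+2)  2377: Sat (+1)
  2378: Sun (+1) ✓  2379: Mon (+1)  2380: Wed (+2)  2381: Thu (+1)  2382: Fri (+1)
  2383: Sat (+1)  2384: Mon (+2)  2385: Tue (+1)  2386: Wed (+1)
Sunday years: 2344, 2350, 2361, 2367, 2372, 2378 — 6 in total.

6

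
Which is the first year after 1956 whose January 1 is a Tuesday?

1957

Jan 1 advances by 2 weekdays after a leap year and by 1 after a common year.
1956: Jan 1 is Sunday (leap).
1957: Tuesday
1957 begins on a Tuesday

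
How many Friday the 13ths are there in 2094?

1

Check the 13th of each month of 2094: Jan 13: Wed, Feb 13: Sat, Mar 13: Sat, Apr 13: Tue, May 13: Thu, Jun 13: Sun, Jul 13: Tue, Aug 13: Fri, Sep 13: Mon, Oct 13: Wed, Nov 13: Sat, Dec 13: Mon.
Friday occurs in August — 1 month.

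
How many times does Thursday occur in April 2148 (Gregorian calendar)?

April 2148 has 30 days and begins on Monday.
The first Thursday is April 4.
Thursdays fall on 4, 11, 18, 25 — that's 4.

4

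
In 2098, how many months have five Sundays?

4

A month of length L has five Sundays iff its first Sunday is on day ≤ L−28 (so day 1–3 in a 31-day month, 1–2 in a 30-day month, day 1 in a leap February).
Checking each month of 2098: Jan starts Wed (31d); Feb starts Sat (28d); Mar starts Sat (31d) ✓; Apr starts Tue (30d); May starts Thu (31d); Jun starts Sun (30d) ✓; Jul starts Tue (31d); Aug starts Fri (31d) ✓; Sep starts Mon (30d); Oct starts Wed (31d); Nov starts Sat (30d) ✓; Dec starts Mon (31d).
Five-Sunday months: March, June, August, November → 4.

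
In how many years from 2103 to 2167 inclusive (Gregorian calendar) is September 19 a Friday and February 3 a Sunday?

Check each year's weekday for September 19 and February 3:
  2103: Wed/Sat  2104: Fri/Sun ✓  2105: Sat/Tue  2106: Sun/Wed  2107: Mon/Thu  2108: Wed/Fri  2109: Thu/Sun  2110: Fri/Mon  2111: Sat/Tue  2112: Mon/Wed  2113: Tue/Fri  2114: Wed/Sat  2115: Thu/Sun  2116: Sat/Mon  …(37 more)…  2154: Thu/Sun  2155: Fri/Mon  2156: Sun/Tue  2157: Mon/Thu  2158: Tue/Fri  2159: Wed/Sat  2160: Fri/Sun ✓  2161: Sat/Tue  2162: Sun/Wed  2163: Mon/Thu  2164: Wed/Fri  2165: Thu/Sun  2166: Fri/Mon  2167: Sat/Tue
Both conditions hold in: 2104, 2132, 2160 — 3.

3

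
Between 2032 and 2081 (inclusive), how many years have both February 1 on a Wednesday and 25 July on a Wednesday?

2

Check each year's weekday for February 1 and 25 July:
  2032: Sun/Sun  2033: Tue/Mon  2034: Wed/Tue  2035: Thu/Wed  2036: Fri/Fri  2037: Sun/Sat  2038: Mon/Sun  2039: Tue/Mon  2040: Wed/Wed ✓  2041: Fri/Thu  2042: Sat/Fri  2043: Sun/Sat  2044: Mon/Mon  2045: Wed/Tue  …(22 more)…  2068: Wed/Wed ✓  2069: Fri/Thu  2070: Sat/Fri  2071: Sun/Sat  2072: Mon/Mon  2073: Wed/Tue  2074: Thu/Wed  2075: Fri/Thu  2076: Sat/Sat  2077: Mon/Sun  2078: Tue/Mon  2079: Wed/Tue  2080: Thu/Thu  2081: Sat/Fri
Both conditions hold in: 2040, 2068 — 2.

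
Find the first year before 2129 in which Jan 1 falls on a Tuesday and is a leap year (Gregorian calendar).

2104

Jan 1 advances by 2 weekdays after a leap year and by 1 after a common year.
2129: Jan 1 is Saturday.
2128: Thursday (leap)
2127: Wednesday
2126: Tuesday
2125: Monday
2124: Saturday (leap)
2123: Friday
2122: Thursday
2121: Wednesday
2120: Monday (leap)
2119: Sunday
2118: Saturday
2117: Friday
2116: Wednesday (leap)
2115: Tuesday
2114: Monday
2113: Sunday
2112: Friday (leap)
2111: Thursday
2110: Wednesday
2109: Tuesday
2108: Sunday (leap)
2107: Saturday
2106: Friday
2105: Thursday
2104: Tuesday (leap)
2104 begins on a Tuesday and is a leap year.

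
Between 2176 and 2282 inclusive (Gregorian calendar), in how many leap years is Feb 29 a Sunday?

Leap years in 2176–2282: 26 of them.
Feb 29 weekday advances by 5 (mod 7) from one leap year to the next four years later (or differs when a century non-leap intervenes).
Leap-day weekdays: 2176:Thu 2180:Tue 2184:Sun✓ 2188:Fri 2192:Wed 2196:Mon 2204:Wed 2208:Mon 2212:Sat 2216:Thu 2220:Tue 2224:Sun✓ 2228:Fri 2232:Wed 2236:Mon 2240:Sat 2244:Thu 2248:Tue 2252:Sun✓ 2256:Fri 2260:Wed 2264:Mon 2268:Sat 2272:Thu 2276:Tue 2280:Sun✓
Sunday: 2184, 2224, 2252, 2280 → 4.

4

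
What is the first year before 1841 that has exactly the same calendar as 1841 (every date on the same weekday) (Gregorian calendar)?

1830

Two years share a calendar iff Jan 1 falls on the same weekday and both are leap or both are common. 1841: Jan 1 is Friday, common year.
1840: Jan 1 Wednesday, leap
1839: Jan 1 Tuesday, common
1838: Jan 1 Monday, common
1837: Jan 1 Sunday, common
1836: Jan 1 Friday, leap
1835: Jan 1 Thursday, common
1834: Jan 1 Wednesday, common
1833: Jan 1 Tuesday, common
1832: Jan 1 Sunday, leap
1831: Jan 1 Saturday, common
1830: Jan 1 Friday, common
1830 matches on both conditions.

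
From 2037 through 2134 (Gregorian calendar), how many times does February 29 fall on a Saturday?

3

Leap years in 2037–2134: 23 of them.
Feb 29 weekday advances by 5 (mod 7) from one leap year to the next four years later (or differs when a century non-leap intervenes).
Leap-day weekdays: 2040:Wed 2044:Mon 2048:Sat✓ 2052:Thu 2056:Tue 2060:Sun 2064:Fri 2068:Wed 2072:Mon 2076:Sat✓ 2080:Thu 2084:Tue 2088:Sun 2092:Fri 2096:Wed 2104:Fri 2108:Wed 2112:Mon 2116:Sat✓ 2120:Thu 2124:Tue 2128:Sun 2132:Fri
Saturday: 2048, 2076, 2116 → 3.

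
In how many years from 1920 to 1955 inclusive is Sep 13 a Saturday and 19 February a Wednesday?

Check each year's weekday for Sep 13 and 19 February:
  1920: Mon/Thu  1921: Tue/Sat  1922: Wed/Sun  1923: Thu/Mon  1924: Sat/Tue  1925: Sun/Thu  1926: Mon/Fri  1927: Tue/Sat  1928: Thu/Sun  1929: Fri/Tue  1930: Sat/Wed ✓  1931: Sun/Thu  1932: Tue/Fri  1933: Wed/Sun  …(8 more)…  1942: Sun/Thu  1943: Mon/Fri  1944: Wed/Sat  1945: Thu/Mon  1946: Fri/Tue  1947: Sat/Wed ✓  1948: Mon/Thu  1949: Tue/Sat  1950: Wed/Sun  1951: Thu/Mon  1952: Sat/Tue  1953: Sun/Thu  1954: Mon/Fri  1955: Tue/Sat
Both conditions hold in: 1930, 1941, 1947 — 3.

3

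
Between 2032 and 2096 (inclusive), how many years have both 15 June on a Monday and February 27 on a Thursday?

2

Check each year's weekday for 15 June and February 27:
  2032: Tue/Fri  2033: Wed/Sun  2034: Thu/Mon  2035: Fri/Tue  2036: Sun/Wed  2037: Mon/Fri  2038: Tue/Sat  2039: Wed/Sun  2040: Fri/Mon  2041: Sat/Wed  2042: Sun/Thu  2043: Mon/Fri  2044: Wed/Sat  2045: Thu/Mon  …(37 more)…  2083: Tue/Sat  2084: Thu/Sun  2085: Fri/Tue  2086: Sat/Wed  2087: Sun/Thu  2088: Tue/Fri  2089: Wed/Sun  2090: Thu/Mon  2091: Fri/Tue  2092: Sun/Wed  2093: Mon/Fri  2094: Tue/Sat  2095: Wed/Sun  2096: Fri/Mon
Both conditions hold in: 2048, 2076 — 2.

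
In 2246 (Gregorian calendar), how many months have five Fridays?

A month of length L has five Fridays iff its first Friday is on day ≤ L−28 (so day 1–3 in a 31-day month, 1–2 in a 30-day month, day 1 in a leap February).
Checking each month of 2246: Jan starts Thu (31d) ✓; Feb starts Sun (28d); Mar starts Sun (31d); Apr starts Wed (30d); May starts Fri (31d) ✓; Jun starts Mon (30d); Jul starts Wed (31d) ✓; Aug starts Sat (31d); Sep starts Tue (30d); Oct starts Thu (31d) ✓; Nov starts Sun (30d); Dec starts Tue (31d).
Five-Friday months: January, May, July, October → 4.

4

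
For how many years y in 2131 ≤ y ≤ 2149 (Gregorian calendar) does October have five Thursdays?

October has 31 days; it has five Thursdays when Thursday falls among the first (month-length − 28) days — i.e. when October 1 is one of Thursday/Wednesday/Tuesday.
October 1 by year: 2131:Mon 2132:Wed✓ 2133:Thu✓ 2134:Fri 2135:Sat 2136:Mon 2137:Tue✓ 2138:Wed✓ 2139:Thu✓ 2140:Sat 2141:Sun 2142:Mon 2143:Tue✓ 2144:Thu✓ 2145:Fri 2146:Sat 2147:Sun 2148:Tue✓ 2149:Wed✓
Years with five Thursdays: 2132, 2133, 2137, 2138, 2139, 2143, 2144, 2148, 2149 → 9.

9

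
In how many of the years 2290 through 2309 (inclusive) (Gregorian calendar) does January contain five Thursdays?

January has 31 days; it has five Thursdays when Thursday falls among the first (month-length − 28) days — i.e. when January 1 is one of Thursday/Wednesday/Tuesday.
January 1 by year: 2290:Wed✓ 2291:Thu✓ 2292:Fri 2293:Sun 2294:Mon 2295:Tue✓ 2296:Wed✓ 2297:Fri 2298:Sat 2299:Sun 2300:Mon 2301:Tue✓ 2302:Wed✓ 2303:Thu✓ 2304:Fri 2305:Sun 2306:Mon 2307:Tue✓ 2308:Wed✓ 2309:Fri
Years with five Thursdays: 2290, 2291, 2295, 2296, 2301, 2302, 2303, 2307, 2308 → 9.

9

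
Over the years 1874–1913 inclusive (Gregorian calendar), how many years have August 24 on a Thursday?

6

Track August 24's weekday year by year (advancing +1, or +2 across a Feb 29):
  1874: Mon  1875: Tue (+1)  1876: Thu (+2) ✓  1877: Fri (+1)  1878: Sat (+1)
  1879: Sun (+1)  1880: Tue (+2)  1881: Wed (+1)  1882: Thu (+1) ✓  1883: Fri (+1)
  1884: Sun (+2)  1885: Mon (+1)  1886: Tue (+1)  1887: Wed (+1)  … (12 more years) …
  1900: Fri (+1)  1901: Sat (+1)  1902: Sun (+1)  1903: Mon (+1)  1904: Wed (+2)
  1905: Thu (+1) ✓  1906: Fri (+1)  1907: Sat (+1)  1908: Mon (+2)  1909: Tue (+1)
  1910: Wed (+1)  1911: Thu (+1) ✓  1912: Sat (+2)  1913: Sun (+1)
Thursday years: 1876, 1882, 1893, 1899, 1905, 1911 — 6 in total.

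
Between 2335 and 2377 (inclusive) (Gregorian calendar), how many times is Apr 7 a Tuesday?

6

Track Apr 7's weekday year by year (advancing +1, or +2 across a Feb 29):
  2335: Sun  2336: Tue (+2) ✓  2337: Wed (+1)  2338: Thu (+1)  2339: Fri (+1)
  2340: Sun (+2)  2341: Mon (+1)  2342: Tue (+1) ✓  2343: Wed (+1)  2344: Fri (+2)
  2345: Sat (+1)  2346: Sun (+1)  2347: Mon (+1)  2348: Wed (+2)  … (15 more years) …
  2364: Tue (+2) ✓  2365: Wed (+1)  2366: Thu (+1)  2367: Fri (+1)  2368: Sun (+2)
  2369: Mon (+1)  2370: Tue (+1) ✓  2371: Wed (+1)  2372: Fri (+2)  2373: Sat (+1)
  2374: Sun (+1)  2375: Mon (+1)  2376: Wed (+2)  2377: Thu (+1)
Tuesday years: 2336, 2342, 2353, 2359, 2364, 2370 — 6 in total.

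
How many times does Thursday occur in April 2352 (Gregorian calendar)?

4

April 2352 has 30 days and begins on Tuesday.
The first Thursday is April 3.
Thursdays fall on 3, 10, 17, 24 — that's 4.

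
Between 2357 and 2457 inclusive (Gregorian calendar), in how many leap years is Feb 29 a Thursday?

Leap years in 2357–2457: 25 of them.
Feb 29 weekday advances by 5 (mod 7) from one leap year to the next four years later (or differs when a century non-leap intervenes).
Leap-day weekdays: 2360:Mon 2364:Sat 2368:Thu✓ 2372:Tue 2376:Sun 2380:Fri 2384:Wed 2388:Mon 2392:Sat 2396:Thu✓ 2400:Tue 2404:Sun 2408:Fri 2412:Wed 2416:Mon 2420:Sat 2424:Thu✓ 2428:Tue 2432:Sun 2436:Fri 2440:Wed 2444:Mon 2448:Sat 2452:Thu✓ 2456:Tue
Thursday: 2368, 2396, 2424, 2452 → 4.

4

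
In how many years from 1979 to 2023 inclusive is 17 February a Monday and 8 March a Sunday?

2

Check each year's weekday for 17 February and 8 March:
  1979: Sat/Thu  1980: Sun/Sat  1981: Tue/Sun  1982: Wed/Mon  1983: Thu/Tue  1984: Fri/Thu  1985: Sun/Fri  1986: Mon/Sat  1987: Tue/Sun  1988: Wed/Tue  1989: Fri/Wed  1990: Sat/Thu  1991: Sun/Fri  1992: Mon/Sun ✓  …(17 more)…  2010: Wed/Mon  2011: Thu/Tue  2012: Fri/Thu  2013: Sun/Fri  2014: Mon/Sat  2015: Tue/Sun  2016: Wed/Tue  2017: Fri/Wed  2018: Sat/Thu  2019: Sun/Fri  2020: Mon/Sun ✓  2021: Wed/Mon  2022: Thu/Tue  2023: Fri/Wed
Both conditions hold in: 1992, 2020 — 2.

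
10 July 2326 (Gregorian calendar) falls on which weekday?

Saturday

January 1, 2326 is a Friday.
July 10 is day 191 of the year, i.e. 190 days after Jan 1.
190 mod 7 = 1, so advance 1 weekday from Friday: Saturday.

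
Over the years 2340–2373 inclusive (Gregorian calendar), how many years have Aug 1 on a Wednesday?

5

Track Aug 1's weekday year by year (advancing +1, or +2 across a Feb 29):
  2340: Thu  2341: Fri (+1)  2342: Sat (+1)  2343: Sun (+1)  2344: Tue (+2)
  2345: Wed (+1) ✓  2346: Thu (+1)  2347: Fri (+1)  2348: Sun (+2)  2349: Mon (+1)
  2350: Tue (+1)  2351: Wed (+1) ✓  2352: Fri (+2)  2353: Sat (+1)  … (6 more years) …
  2360: Mon (+2)  2361: Tue (+1)  2362: Wed (+1) ✓  2363: Thu (+1)  2364: Sat (+2)
  2365: Sun (+1)  2366: Mon (+1)  2367: Tue (+1)  2368: Thu (+2)  2369: Fri (+1)
  2370: Sat (+1)  2371: Sun (+1)  2372: Tue (+2)  2373: Wed (+1) ✓
Wednesday years: 2345, 2351, 2356, 2362, 2373 — 5 in total.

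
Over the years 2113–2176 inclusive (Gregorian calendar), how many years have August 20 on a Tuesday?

Track August 20's weekday year by year (advancing +1, or +2 across a Feb 29):
  2113: Sun  2114: Mon (+1)  2115: Tue (+1) ✓  2116: Thu (+2)  2117: Fri (+1)
  2118: Sat (+1)  2119: Sun (+1)  2120: Tue (+2) ✓  2121: Wed (+1)  2122: Thu (+1)
  2123: Fri (+1)  2124: Sun (+2)  2125: Mon (+1)  2126: Tue (+1) ✓  … (36 more years) …
  2163: Sat (+1)  2164: Mon (+2)  2165: Tue (+1) ✓  2166: Wed (+1)  2167: Thu (+1)
  2168: Sat (+2)  2169: Sun (+1)  2170: Mon (+1)  2171: Tue (+1) ✓  2172: Thu (+2)
  2173: Fri (+1)  2174: Sat (+1)  2175: Sun (+1)  2176: Tue (+2) ✓
Tuesday years: 2115, 2120, 2126, 2137, 2143, 2148, 2154, 2165, 2171, 2176 — 10 in total.

10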